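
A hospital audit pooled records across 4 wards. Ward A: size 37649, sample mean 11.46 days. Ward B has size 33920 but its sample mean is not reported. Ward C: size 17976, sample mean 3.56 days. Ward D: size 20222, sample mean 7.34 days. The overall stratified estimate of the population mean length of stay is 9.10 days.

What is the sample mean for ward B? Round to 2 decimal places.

10.47

N = 37649 + 33920 + 17976 + 20222 = 109767.
Overall total = μ·N = 9.10·109767 = 998879.7.
Subtract the known strata: 37649·11.46 + 17976·3.56 + 20222·7.34 = 643881.58.
Remaining total for ward B: 998879.7 − 643881.58 = 354998.12.
Divide by its size: 354998.12 / 33920 = 10.4657... → 10.47.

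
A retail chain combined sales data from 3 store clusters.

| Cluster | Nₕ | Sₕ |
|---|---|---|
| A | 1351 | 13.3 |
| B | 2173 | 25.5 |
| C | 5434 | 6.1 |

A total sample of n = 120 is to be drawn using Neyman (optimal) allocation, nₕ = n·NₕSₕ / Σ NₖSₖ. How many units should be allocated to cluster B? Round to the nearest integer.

A: NₕSₕ = 1351·13.3 = 17968.3
B: NₕSₕ = 2173·25.5 = 55411.5
C: NₕSₕ = 5434·6.1 = 33147.4
Σ NₕSₕ = 106527.2.
n_B = 120·55411.5/106527.2 = 62.420... → 62.

62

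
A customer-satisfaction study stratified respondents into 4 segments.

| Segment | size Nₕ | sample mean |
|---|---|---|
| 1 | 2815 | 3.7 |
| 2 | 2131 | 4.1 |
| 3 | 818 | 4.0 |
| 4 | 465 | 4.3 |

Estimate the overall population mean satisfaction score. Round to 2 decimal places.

N = 2815 + 2131 + 818 + 465 = 6229.
Weight each subgroup mean by Nₕ/N and sum.
Σ Nₕx̄ₕ = 2815·3.7 + 2131·4.1 + 818·4.0 + 465·4.3 = 10415.5 + 8737.1 + 3272 + 1999.5 = 24424.1.
Divide by N: 24424.1 / 6229 = 3.9210... → 3.92.

3.92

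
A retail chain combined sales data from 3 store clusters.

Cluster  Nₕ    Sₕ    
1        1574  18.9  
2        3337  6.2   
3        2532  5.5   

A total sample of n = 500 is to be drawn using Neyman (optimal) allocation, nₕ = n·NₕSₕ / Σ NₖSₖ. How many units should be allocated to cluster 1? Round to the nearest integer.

Σ NₕSₕ = 1574·18.9 + 3337·6.2 + 2532·5.5 = 64364.
Share for 1: 29748.6/64364 = 0.46219.
n_1 = 500 × 0.46219 = 231.097... → 231.

231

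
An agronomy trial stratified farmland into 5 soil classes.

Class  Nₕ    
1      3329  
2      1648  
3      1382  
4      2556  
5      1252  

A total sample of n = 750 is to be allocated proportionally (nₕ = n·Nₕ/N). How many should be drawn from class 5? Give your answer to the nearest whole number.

Share of class 5 = 1252/10167 = 0.12314.
Allocate 750 × 0.12314 = 92.358... → 92.

92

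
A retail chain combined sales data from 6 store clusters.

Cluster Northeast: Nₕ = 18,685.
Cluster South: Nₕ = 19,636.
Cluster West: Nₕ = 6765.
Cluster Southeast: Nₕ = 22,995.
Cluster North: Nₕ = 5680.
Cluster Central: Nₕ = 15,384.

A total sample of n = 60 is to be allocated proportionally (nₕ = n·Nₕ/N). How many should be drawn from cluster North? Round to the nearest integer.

Share of cluster North = 5680/89145 = 0.06372.
Allocate 60 × 0.06372 = 3.823... → 4.

4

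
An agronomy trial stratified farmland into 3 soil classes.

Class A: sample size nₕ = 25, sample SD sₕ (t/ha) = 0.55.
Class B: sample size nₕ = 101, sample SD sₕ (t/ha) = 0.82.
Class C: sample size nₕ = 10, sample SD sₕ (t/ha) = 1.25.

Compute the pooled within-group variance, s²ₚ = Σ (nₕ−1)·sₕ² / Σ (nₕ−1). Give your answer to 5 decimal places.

0.66588

A: (25−1)·0.55² = 24·0.3025 = 7.26
B: (101−1)·0.82² = 100·0.6724 = 67.24
C: (10−1)·1.25² = 9·1.5625 = 14.0625
Numerator = 88.5625; denominator = Σ(nₕ−1) = 133.
s²ₚ = 88.5625/133 = 0.6658835... → 0.66588.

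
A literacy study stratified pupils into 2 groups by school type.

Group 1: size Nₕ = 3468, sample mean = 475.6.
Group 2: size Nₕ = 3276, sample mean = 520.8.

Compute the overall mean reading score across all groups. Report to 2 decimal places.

497.56

x̄_st = (Σ Nₕx̄ₕ) / (Σ Nₕ) = (3468·475.6 + 3276·520.8) / 6744
= 3355521.6 / 6744 = 497.5566... → 497.56.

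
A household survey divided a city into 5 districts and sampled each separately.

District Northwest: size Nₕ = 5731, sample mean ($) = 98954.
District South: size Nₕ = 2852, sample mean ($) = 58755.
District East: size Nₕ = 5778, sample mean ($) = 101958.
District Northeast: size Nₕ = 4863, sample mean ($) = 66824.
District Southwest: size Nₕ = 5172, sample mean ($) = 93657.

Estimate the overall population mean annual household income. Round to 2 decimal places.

x̄_st = (Σ Nₕx̄ₕ) / (Σ Nₕ) = (5731·98954 + 2852·58755 + 5778·101958 + 4863·66824 + 5172·93657) / 24396
= 2133147074 / 24396 = 87438.3946... → 87438.39.

87438.39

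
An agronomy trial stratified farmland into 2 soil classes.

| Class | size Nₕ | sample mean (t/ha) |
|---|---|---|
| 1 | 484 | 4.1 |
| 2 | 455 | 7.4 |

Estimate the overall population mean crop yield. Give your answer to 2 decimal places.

x̄_st = (Σ Nₕx̄ₕ) / (Σ Nₕ) = (484·4.1 + 455·7.4) / 939
= 5351.4 / 939 = 5.6990... → 5.70.

5.70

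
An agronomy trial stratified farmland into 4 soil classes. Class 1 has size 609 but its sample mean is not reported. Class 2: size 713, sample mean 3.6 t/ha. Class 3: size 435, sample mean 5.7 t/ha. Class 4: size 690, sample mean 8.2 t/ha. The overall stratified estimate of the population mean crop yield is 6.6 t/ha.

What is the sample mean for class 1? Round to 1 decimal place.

Σ Nₕx̄ₕ = N·μ, so 609·x̄_1 = 2447·6.6 − (713·3.6 + 435·5.7 + 690·8.2).
= 16150.2 − 10704.3 = 5445.9.
x̄_1 = 5445.9 / 609 = 8.942... → 8.9.

8.9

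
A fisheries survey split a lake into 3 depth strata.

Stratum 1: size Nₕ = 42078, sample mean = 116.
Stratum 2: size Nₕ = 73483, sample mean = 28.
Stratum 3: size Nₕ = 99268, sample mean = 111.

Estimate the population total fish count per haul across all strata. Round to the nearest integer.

17957320

1: 42078·116 = 4881048
2: 73483·28 = 2057524
3: 99268·111 = 11018748
τ̂ = Σ Nₕx̄ₕ = 17957320.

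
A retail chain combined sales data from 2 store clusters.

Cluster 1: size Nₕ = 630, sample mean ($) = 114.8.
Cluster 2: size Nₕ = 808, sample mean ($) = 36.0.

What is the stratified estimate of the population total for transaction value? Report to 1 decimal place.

Estimate total by summing Nₕ·x̄ₕ over strata.
630·114.8 + 808·36.0 = 72324 + 29088 = 101412.0.

101412.0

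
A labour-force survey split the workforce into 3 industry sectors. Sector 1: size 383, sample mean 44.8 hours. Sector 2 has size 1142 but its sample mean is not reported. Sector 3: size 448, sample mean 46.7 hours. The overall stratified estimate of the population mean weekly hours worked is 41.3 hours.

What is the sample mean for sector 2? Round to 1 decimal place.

38.0

Σ Nₕx̄ₕ = N·μ, so 1142·x̄_2 = 1973·41.3 − (383·44.8 + 448·46.7).
= 81484.9 − 38080 = 43404.9.
x̄_2 = 43404.9 / 1142 = 38.008... → 38.0.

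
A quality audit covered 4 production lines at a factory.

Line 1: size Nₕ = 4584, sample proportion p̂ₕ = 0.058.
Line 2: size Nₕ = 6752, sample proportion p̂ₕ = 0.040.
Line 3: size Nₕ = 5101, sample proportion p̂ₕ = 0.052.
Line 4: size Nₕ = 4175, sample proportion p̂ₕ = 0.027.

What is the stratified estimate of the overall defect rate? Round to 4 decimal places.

N = 4584 + 6752 + 5101 + 4175 = 20612.
Overall proportion = Σ (Nₕ/N)·p̂ₕ.
Σ Nₕp̂ₕ = 265.872 + 270.08 + 265.252 + 112.725 = 913.929.
913.929 / 20612 = 0.044340... → 0.0443.

0.0443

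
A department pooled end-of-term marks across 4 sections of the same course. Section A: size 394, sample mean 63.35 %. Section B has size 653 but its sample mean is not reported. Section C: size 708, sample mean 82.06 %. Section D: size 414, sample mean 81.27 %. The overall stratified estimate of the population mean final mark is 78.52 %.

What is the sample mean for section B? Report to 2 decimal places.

82.09

N = 394 + 653 + 708 + 414 = 2169.
Overall total = μ·N = 78.52·2169 = 170309.88.
Subtract the known strata: 394·63.35 + 708·82.06 + 414·81.27 = 116704.16.
Remaining total for section B: 170309.88 − 116704.16 = 53605.72.
Divide by its size: 53605.72 / 653 = 82.0915... → 82.09.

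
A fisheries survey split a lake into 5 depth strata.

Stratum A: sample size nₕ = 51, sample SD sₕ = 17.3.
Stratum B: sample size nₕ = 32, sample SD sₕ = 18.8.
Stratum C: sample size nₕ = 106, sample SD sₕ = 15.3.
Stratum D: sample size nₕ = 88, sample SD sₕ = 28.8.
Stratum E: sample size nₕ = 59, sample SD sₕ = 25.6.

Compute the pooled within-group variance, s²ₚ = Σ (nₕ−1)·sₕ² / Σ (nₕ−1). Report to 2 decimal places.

485.42

A: (51−1)·17.3² = 50·299.29 = 14964.5
B: (32−1)·18.8² = 31·353.44 = 10956.64
C: (106−1)·15.3² = 105·234.09 = 24579.45
D: (88−1)·28.8² = 87·829.44 = 72161.28
E: (59−1)·25.6² = 58·655.36 = 38010.88
Numerator = 160672.75; denominator = Σ(nₕ−1) = 331.
s²ₚ = 160672.75/331 = 485.4162... → 485.42.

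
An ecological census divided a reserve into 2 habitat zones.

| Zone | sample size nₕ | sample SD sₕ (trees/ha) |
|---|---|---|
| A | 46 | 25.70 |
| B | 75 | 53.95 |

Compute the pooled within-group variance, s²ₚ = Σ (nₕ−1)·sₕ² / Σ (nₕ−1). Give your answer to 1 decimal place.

Degrees of freedom: 45 + 74 = 119.
Σ(nₕ−1)sₕ² = 45·660.49 + 74·2910.6025 = 245106.635.
s²ₚ = 245106.635 / 119 = 2059.720... → 2059.7.

2059.7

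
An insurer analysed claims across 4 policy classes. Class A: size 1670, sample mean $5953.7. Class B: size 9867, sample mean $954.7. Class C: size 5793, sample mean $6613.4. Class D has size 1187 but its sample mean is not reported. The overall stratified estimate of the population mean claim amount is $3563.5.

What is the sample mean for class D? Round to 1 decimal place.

7001.9

Σ Nₕx̄ₕ = N·μ, so 1187·x̄_D = 18517·3563.5 − (1670·5953.7 + 9867·954.7 + 5793·6613.4).
= 65985329.5 − 57674130.1 = 8311199.4.
x̄_D = 8311199.4 / 1187 = 7001.853... → 7001.9.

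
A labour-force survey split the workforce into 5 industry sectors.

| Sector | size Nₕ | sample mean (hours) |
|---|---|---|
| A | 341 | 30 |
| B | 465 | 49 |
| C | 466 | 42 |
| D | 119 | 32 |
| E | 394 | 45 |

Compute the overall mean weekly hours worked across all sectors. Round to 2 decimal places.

N = 1785; weights Wₕ = Nₕ/N = (0.1910, 0.2605, 0.2611, 0.0667, 0.2207).
x̄_st = Σ Wₕ·x̄ₕ = 0.1910·30 + 0.2605·49 + 0.2611·42 + 0.0667·32 + 0.2207·45 ≈ 41.5266...
→ 41.53.

41.53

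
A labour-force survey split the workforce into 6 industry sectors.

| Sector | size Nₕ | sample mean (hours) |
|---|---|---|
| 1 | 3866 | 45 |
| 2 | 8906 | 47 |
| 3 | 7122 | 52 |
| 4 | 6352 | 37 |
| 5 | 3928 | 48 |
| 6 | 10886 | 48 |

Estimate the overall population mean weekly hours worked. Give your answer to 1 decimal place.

N = 3866 + 8906 + 7122 + 6352 + 3928 + 10886 = 41060.
Weight each subgroup mean by Nₕ/N and sum.
Σ Nₕx̄ₕ = 3866·45 + 8906·47 + 7122·52 + 6352·37 + 3928·48 + 10886·48 = 173970 + 418582 + 370344 + 235024 + 188544 + 522528 = 1908992.
Divide by N: 1908992 / 41060 = 46.493... → 46.5.

46.5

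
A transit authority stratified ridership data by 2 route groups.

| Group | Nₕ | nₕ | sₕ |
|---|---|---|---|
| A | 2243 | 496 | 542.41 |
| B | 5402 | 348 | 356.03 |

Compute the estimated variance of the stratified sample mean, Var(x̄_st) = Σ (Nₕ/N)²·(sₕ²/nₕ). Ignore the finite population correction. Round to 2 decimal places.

232.92

N = 7645. Term for each stratum: Wₕ²sₕ²/nₕ.
Var(x̄_st) = 51.05958 + 181.86458 = 232.92416 → 232.92.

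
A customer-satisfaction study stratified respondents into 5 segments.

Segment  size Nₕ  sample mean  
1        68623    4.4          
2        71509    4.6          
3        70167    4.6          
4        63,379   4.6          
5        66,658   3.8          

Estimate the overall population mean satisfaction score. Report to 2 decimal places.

4.40

N = 340336; weights Wₕ = Nₕ/N = (0.2016, 0.2101, 0.2062, 0.1862, 0.1959).
x̄_st = Σ Wₕ·x̄ₕ = 0.2016·4.4 + 0.2101·4.6 + 0.2062·4.6 + 0.1862·4.6 + 0.1959·3.8 ≈ 4.4030...
→ 4.40.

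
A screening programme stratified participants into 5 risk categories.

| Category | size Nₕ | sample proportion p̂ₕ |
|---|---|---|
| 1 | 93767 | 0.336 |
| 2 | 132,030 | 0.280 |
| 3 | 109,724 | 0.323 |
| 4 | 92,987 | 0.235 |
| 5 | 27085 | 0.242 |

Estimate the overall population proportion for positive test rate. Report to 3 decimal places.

0.290

Wₕ = Nₕ/N with N = 455593: 0.2058, 0.2898, 0.2408, 0.2041, 0.0594.
p̂_st = 0.2058·0.336 + 0.2898·0.280 + 0.2408·0.323 + 0.2041·0.235 + 0.0594·0.242 ≈ 0.29044... → 0.290.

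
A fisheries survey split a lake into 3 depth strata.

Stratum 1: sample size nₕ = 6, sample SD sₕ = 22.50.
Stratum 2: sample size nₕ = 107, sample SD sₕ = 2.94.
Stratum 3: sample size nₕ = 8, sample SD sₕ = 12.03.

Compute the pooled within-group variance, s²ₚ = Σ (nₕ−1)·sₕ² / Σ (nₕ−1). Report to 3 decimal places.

37.801

Degrees of freedom: 5 + 106 + 7 = 118.
Σ(nₕ−1)sₕ² = 5·506.25 + 106·8.6436 + 7·144.7209 = 4460.5179.
s²ₚ = 4460.5179 / 118 = 37.80100... → 37.801.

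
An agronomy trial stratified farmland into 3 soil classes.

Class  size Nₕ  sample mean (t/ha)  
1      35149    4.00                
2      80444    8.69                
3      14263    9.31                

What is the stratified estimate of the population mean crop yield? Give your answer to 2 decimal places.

N = 129856; weights Wₕ = Nₕ/N = (0.2707, 0.6195, 0.1098).
x̄_st = Σ Wₕ·x̄ₕ = 0.2707·4.00 + 0.6195·8.69 + 0.1098·9.31 ≈ 7.4886...
→ 7.49.

7.49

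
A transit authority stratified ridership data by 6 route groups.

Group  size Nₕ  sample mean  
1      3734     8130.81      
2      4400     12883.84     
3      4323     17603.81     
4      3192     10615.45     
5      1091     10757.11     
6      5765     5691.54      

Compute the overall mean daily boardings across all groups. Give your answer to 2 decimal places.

N = 22505; weights Wₕ = Nₕ/N = (0.1659, 0.1955, 0.1921, 0.1418, 0.0485, 0.2562).
x̄_st = Σ Wₕ·x̄ₕ = 0.1659·8130.81 + 0.1955·12883.84 + 0.1921·17603.81 + 0.1418·10615.45 + 0.0485·10757.11 + 0.2562·5691.54 ≈ 10734.6306...
→ 10734.63.

10734.63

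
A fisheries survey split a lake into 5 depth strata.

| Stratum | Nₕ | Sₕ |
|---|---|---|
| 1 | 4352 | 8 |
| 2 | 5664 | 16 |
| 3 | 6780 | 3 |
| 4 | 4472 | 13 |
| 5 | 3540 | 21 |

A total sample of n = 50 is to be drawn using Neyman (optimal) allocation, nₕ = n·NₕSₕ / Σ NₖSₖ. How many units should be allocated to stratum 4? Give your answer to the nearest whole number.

10

Σ NₕSₕ = 4352·8 + 5664·16 + 6780·3 + 4472·13 + 3540·21 = 278256.
Share for 4: 58136/278256 = 0.20893.
n_4 = 50 × 0.20893 = 10.446... → 10.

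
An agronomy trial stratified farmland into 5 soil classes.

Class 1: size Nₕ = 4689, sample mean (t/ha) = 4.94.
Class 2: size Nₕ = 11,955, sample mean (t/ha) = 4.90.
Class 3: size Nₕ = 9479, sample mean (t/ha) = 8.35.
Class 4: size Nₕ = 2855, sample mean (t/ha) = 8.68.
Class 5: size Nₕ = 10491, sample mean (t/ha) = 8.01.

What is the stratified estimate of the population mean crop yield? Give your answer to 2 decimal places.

6.83

x̄_st = (Σ Nₕx̄ₕ) / (Σ Nₕ) = (4689·4.94 + 11955·4.90 + 9479·8.35 + 2855·8.68 + 10491·8.01) / 39469
= 269707.12 / 39469 = 6.8334... → 6.83.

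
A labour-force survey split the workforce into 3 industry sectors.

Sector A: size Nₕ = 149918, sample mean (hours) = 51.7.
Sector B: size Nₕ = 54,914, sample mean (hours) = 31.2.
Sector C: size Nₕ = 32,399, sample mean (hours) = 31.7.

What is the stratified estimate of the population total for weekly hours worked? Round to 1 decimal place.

10491125.7

A: 149918·51.7 = 7750760.6
B: 54914·31.2 = 1713316.8
C: 32399·31.7 = 1027048.3
τ̂ = Σ Nₕx̄ₕ = 10491125.7.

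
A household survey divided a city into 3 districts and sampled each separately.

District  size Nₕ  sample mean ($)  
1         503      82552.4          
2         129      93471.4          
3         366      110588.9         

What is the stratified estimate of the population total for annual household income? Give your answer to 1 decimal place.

94057205.2

1: 503·82552.4 = 41523857.2
2: 129·93471.4 = 12057810.6
3: 366·110588.9 = 40475537.4
τ̂ = Σ Nₕx̄ₕ = 94057205.2.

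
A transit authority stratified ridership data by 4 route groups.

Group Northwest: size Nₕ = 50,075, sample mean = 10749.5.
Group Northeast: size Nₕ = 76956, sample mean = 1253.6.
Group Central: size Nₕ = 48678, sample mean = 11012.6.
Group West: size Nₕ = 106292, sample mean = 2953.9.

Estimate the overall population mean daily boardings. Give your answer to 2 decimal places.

5265.23

N = 282001; weights Wₕ = Nₕ/N = (0.1776, 0.2729, 0.1726, 0.3769).
x̄_st = Σ Wₕ·x̄ₕ = 0.1776·10749.5 + 0.2729·1253.6 + 0.1726·11012.6 + 0.3769·2953.9 ≈ 5265.2315...
→ 5265.23.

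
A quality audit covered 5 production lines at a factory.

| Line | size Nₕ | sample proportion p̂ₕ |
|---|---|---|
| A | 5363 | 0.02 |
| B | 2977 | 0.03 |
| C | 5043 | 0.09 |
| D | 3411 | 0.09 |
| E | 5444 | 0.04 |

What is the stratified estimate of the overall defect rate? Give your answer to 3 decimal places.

Wₕ = Nₕ/N with N = 22238: 0.2412, 0.1339, 0.2268, 0.1534, 0.2448.
p̂_st = 0.2412·0.02 + 0.1339·0.03 + 0.2268·0.09 + 0.1534·0.09 + 0.2448·0.04 ≈ 0.05285... → 0.053.

0.053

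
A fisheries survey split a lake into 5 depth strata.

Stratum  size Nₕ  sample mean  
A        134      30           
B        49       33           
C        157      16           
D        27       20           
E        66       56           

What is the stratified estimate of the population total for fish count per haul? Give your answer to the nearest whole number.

12385

Population total = Σ Nₕ·x̄ₕ (each stratum's size times its mean).
134·30 + 49·33 + 157·16 + 27·20 + 66·56 = 4020 + 1617 + 2512 + 540 + 3696 = 12385.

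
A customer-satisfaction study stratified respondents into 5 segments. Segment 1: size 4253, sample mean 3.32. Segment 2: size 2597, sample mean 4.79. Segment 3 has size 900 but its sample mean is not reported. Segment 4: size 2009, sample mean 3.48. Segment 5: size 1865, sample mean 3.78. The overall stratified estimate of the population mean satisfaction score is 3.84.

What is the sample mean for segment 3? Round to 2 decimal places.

N = 4253 + 2597 + 900 + 2009 + 1865 = 11624.
Overall total = μ·N = 3.84·11624 = 44636.16.
Subtract the known strata: 4253·3.32 + 2597·4.79 + 2009·3.48 + 1865·3.78 = 40600.61.
Remaining total for segment 3: 44636.16 − 40600.61 = 4035.55.
Divide by its size: 4035.55 / 900 = 4.4839... → 4.48.

4.48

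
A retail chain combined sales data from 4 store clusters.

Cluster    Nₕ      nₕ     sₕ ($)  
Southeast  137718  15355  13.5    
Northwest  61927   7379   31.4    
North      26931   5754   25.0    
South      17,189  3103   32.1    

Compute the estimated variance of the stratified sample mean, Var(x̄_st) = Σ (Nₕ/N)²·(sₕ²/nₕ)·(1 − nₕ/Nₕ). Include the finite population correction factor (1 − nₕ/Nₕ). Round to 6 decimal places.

N = 243765. Term for each stratum: Wₕ²sₕ²/nₕ·(1−nₕ/Nₕ).
Var(x̄_st) = 0.003366013 + 0.007595878 + 0.001042520 + 0.001353081 = 0.013357492 → 0.013357.

0.013357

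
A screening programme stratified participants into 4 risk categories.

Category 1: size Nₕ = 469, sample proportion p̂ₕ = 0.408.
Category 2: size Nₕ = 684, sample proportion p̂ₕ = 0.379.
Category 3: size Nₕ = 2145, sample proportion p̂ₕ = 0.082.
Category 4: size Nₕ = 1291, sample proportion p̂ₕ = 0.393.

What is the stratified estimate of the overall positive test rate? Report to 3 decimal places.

0.247

N = 469 + 684 + 2145 + 1291 = 4589.
Overall proportion = Σ (Nₕ/N)·p̂ₕ.
Σ Nₕp̂ₕ = 191.352 + 259.236 + 175.89 + 507.363 = 1133.841.
1133.841 / 4589 = 0.24708... → 0.247.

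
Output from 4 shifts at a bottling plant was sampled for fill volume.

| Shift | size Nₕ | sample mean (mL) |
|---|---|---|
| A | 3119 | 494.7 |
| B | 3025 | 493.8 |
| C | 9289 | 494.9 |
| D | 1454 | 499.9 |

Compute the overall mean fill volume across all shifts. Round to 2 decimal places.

495.10

N = 16887; weights Wₕ = Nₕ/N = (0.1847, 0.1791, 0.5501, 0.0861).
x̄_st = Σ Wₕ·x̄ₕ = 0.1847·494.7 + 0.1791·493.8 + 0.5501·494.9 + 0.0861·499.9 ≈ 495.0965...
→ 495.10.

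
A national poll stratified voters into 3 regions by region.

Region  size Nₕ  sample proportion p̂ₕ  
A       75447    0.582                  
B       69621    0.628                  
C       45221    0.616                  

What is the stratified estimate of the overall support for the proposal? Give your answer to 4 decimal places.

0.6069

Wₕ = Nₕ/N with N = 190289: 0.3965, 0.3659, 0.2376.
p̂_st = 0.3965·0.582 + 0.3659·0.628 + 0.2376·0.616 ≈ 0.606910... → 0.6069.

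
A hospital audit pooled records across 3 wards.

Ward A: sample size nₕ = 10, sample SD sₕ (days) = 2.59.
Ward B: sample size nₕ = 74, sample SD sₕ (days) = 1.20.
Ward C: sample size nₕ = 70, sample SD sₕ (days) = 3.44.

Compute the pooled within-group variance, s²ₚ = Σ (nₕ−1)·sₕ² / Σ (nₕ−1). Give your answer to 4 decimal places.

A: (10−1)·2.59² = 9·6.7081 = 60.3729
B: (74−1)·1.20² = 73·1.44 = 105.12
C: (70−1)·3.44² = 69·11.8336 = 816.5184
Numerator = 982.0113; denominator = Σ(nₕ−1) = 151.
s²ₚ = 982.0113/151 = 6.503386... → 6.5034.

6.5034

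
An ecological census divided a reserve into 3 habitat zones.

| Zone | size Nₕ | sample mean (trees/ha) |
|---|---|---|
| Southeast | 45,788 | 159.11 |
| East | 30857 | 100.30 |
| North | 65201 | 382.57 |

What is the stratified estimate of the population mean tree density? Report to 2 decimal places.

N = 141846; weights Wₕ = Nₕ/N = (0.3228, 0.2175, 0.4597).
x̄_st = Σ Wₕ·x̄ₕ = 0.3228·159.11 + 0.2175·100.30 + 0.4597·382.57 ≈ 249.0323...
→ 249.03.

249.03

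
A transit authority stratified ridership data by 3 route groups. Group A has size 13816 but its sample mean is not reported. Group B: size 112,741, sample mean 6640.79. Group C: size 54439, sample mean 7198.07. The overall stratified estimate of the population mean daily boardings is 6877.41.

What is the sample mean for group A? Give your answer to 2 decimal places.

7544.78

Σ Nₕx̄ₕ = N·μ, so 13816·x̄_A = 180996·6877.41 − (112741·6640.79 + 54439·7198.07).
= 1244783700.36 − 1140545038.12 = 104238662.24.
x̄_A = 104238662.24 / 13816 = 7544.7787... → 7544.78.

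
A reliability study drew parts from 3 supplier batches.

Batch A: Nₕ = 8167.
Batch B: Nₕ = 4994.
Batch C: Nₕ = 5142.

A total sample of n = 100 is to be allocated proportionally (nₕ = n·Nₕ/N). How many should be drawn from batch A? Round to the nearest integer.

45

N = 8167 + 4994 + 5142 = 18303.
n_A = 100·8167/18303 = 44.621... → 45.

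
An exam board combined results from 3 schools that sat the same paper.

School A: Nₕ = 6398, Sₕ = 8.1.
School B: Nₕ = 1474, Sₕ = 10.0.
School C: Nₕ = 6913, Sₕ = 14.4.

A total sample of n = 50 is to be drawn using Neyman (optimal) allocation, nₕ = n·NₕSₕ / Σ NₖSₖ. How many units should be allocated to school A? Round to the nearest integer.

A: NₕSₕ = 6398·8.1 = 51823.8
B: NₕSₕ = 1474·10.0 = 14740
C: NₕSₕ = 6913·14.4 = 99547.2
Σ NₕSₕ = 166111.
n_A = 50·51823.8/166111 = 15.599... → 16.

16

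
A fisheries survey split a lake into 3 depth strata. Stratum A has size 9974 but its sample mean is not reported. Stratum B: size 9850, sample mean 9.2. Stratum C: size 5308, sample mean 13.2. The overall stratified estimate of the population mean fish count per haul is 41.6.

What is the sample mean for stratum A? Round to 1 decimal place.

N = 9974 + 9850 + 5308 = 25132.
Overall total = μ·N = 41.6·25132 = 1045491.2.
Subtract the known strata: 9850·9.2 + 5308·13.2 = 160685.6.
Remaining total for stratum A: 1045491.2 − 160685.6 = 884805.6.
Divide by its size: 884805.6 / 9974 = 88.711... → 88.7.

88.7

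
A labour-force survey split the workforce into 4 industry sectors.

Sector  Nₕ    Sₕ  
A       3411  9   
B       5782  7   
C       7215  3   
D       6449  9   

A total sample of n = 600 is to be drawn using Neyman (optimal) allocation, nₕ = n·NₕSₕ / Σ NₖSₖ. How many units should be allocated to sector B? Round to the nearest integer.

161

A: NₕSₕ = 3411·9 = 30699
B: NₕSₕ = 5782·7 = 40474
C: NₕSₕ = 7215·3 = 21645
D: NₕSₕ = 6449·9 = 58041
Σ NₕSₕ = 150859.
n_B = 600·40474/150859 = 160.974... → 161.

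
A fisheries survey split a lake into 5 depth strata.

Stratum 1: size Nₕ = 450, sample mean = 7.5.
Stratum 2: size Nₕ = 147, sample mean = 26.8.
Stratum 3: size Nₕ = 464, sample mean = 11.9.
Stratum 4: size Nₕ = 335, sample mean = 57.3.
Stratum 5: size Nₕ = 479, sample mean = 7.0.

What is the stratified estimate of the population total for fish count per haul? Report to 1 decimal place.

1: 450·7.5 = 3375
2: 147·26.8 = 3939.6
3: 464·11.9 = 5521.6
4: 335·57.3 = 19195.5
5: 479·7.0 = 3353
τ̂ = Σ Nₕx̄ₕ = 35384.7.

35384.7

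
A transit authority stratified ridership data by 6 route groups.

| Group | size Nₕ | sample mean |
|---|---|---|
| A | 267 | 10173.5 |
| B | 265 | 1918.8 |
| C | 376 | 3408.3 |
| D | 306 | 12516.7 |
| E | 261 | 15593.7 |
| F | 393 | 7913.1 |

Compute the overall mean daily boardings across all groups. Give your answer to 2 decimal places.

8306.34

N = 267 + 265 + 376 + 306 + 261 + 393 = 1868.
The stratified mean weights each stratum mean by its population share Nₕ/N.
Σ Nₕx̄ₕ = 267·10173.5 + 265·1918.8 + 376·3408.3 + 306·12516.7 + 261·15593.7 + 393·7913.1 = 2716324.5 + 508482 + 1281520.8 + 3830110.2 + 4069955.7 + 3109848.3 = 15516241.5.
Divide by N: 15516241.5 / 1868 = 8306.3391... → 8306.34.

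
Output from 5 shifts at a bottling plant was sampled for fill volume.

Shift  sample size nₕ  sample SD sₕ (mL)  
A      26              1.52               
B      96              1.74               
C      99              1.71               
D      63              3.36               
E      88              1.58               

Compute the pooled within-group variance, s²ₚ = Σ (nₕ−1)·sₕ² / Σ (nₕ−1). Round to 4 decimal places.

A: (26−1)·1.52² = 25·2.3104 = 57.76
B: (96−1)·1.74² = 95·3.0276 = 287.622
C: (99−1)·1.71² = 98·2.9241 = 286.5618
D: (63−1)·3.36² = 62·11.2896 = 699.9552
E: (88−1)·1.58² = 87·2.4964 = 217.1868
Numerator = 1549.0858; denominator = Σ(nₕ−1) = 367.
s²ₚ = 1549.0858/367 = 4.220942... → 4.2209.

4.2209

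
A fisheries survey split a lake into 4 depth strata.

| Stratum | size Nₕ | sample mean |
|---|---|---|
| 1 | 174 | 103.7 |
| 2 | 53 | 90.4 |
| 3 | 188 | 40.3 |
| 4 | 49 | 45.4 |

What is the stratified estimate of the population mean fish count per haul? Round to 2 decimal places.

N = 464; weights Wₕ = Nₕ/N = (0.3750, 0.1142, 0.4052, 0.1056).
x̄_st = Σ Wₕ·x̄ₕ = 0.3750·103.7 + 0.1142·90.4 + 0.4052·40.3 + 0.1056·45.4 ≈ 70.3362...
→ 70.34.

70.34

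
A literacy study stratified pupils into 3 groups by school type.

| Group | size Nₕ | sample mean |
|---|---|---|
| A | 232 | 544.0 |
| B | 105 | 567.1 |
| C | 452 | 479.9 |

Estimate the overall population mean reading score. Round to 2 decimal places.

510.35

N = 232 + 105 + 452 = 789.
Overall mean = Σ (Nₕ/N)·x̄ₕ — weight by population share, not a simple average.
Σ Nₕx̄ₕ = 232·544.0 + 105·567.1 + 452·479.9 = 126208 + 59545.5 + 216914.8 = 402668.3.
Divide by N: 402668.3 / 789 = 510.3527... → 510.35.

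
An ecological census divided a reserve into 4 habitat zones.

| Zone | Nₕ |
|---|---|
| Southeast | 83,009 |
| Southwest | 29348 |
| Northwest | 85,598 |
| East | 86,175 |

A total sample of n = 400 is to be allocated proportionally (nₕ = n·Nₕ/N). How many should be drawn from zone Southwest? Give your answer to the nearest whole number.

41

N = 83009 + 29348 + 85598 + 86175 = 284130.
n_Southwest = 400·29348/284130 = 41.316... → 41.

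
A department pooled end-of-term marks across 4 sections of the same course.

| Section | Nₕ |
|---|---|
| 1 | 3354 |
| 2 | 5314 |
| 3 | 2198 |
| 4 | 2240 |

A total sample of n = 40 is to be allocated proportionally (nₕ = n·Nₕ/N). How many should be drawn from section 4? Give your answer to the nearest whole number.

7

N = 3354 + 5314 + 2198 + 2240 = 13106.
n_4 = 40·2240/13106 = 6.837... → 7.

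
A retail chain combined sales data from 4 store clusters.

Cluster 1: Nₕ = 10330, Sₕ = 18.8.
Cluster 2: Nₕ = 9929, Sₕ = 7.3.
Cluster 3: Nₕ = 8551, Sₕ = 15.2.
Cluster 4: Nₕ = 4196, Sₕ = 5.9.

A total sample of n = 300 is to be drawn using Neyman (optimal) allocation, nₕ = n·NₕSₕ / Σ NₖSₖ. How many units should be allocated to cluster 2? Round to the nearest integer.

Σ NₕSₕ = 10330·18.8 + 9929·7.3 + 8551·15.2 + 4196·5.9 = 421417.3.
Share for 2: 72481.7/421417.3 = 0.17200.
n_2 = 300 × 0.17200 = 51.599... → 52.

52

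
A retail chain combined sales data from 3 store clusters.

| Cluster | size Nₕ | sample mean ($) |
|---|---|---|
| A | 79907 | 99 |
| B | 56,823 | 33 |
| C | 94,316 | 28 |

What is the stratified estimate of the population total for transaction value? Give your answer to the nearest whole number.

A: 79907·99 = 7910793
B: 56823·33 = 1875159
C: 94316·28 = 2640848
τ̂ = Σ Nₕx̄ₕ = 12426800.

12426800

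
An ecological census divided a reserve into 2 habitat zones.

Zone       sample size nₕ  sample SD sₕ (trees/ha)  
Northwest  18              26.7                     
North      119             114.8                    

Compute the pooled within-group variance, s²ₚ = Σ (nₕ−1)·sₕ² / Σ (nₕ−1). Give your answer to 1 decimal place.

11609.2

Northwest: (18−1)·26.7² = 17·712.89 = 12119.13
North: (119−1)·114.8² = 118·13179.04 = 1555126.72
Numerator = 1567245.85; denominator = Σ(nₕ−1) = 135.
s²ₚ = 1567245.85/135 = 11609.229... → 11609.2.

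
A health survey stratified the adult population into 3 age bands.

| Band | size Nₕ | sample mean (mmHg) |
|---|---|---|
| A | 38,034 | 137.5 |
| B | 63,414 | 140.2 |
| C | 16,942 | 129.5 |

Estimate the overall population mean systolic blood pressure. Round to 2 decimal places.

N = 118390; weights Wₕ = Nₕ/N = (0.3213, 0.5356, 0.1431).
x̄_st = Σ Wₕ·x̄ₕ = 0.3213·137.5 + 0.5356·140.2 + 0.1431·129.5 ≈ 137.8014...
→ 137.80.

137.80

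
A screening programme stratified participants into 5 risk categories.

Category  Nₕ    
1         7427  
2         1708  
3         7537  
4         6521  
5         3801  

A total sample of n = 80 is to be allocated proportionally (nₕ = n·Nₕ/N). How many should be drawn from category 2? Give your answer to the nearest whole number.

5

Share of category 2 = 1708/26994 = 0.06327.
Allocate 80 × 0.06327 = 5.062... → 5.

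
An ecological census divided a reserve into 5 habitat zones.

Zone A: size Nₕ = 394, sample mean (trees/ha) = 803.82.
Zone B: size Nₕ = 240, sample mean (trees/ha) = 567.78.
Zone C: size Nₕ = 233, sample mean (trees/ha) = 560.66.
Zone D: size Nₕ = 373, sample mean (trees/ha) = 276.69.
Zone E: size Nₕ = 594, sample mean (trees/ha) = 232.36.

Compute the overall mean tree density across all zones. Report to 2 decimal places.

449.75

N = 1834; weights Wₕ = Nₕ/N = (0.2148, 0.1309, 0.1270, 0.2034, 0.3239).
x̄_st = Σ Wₕ·x̄ₕ = 0.2148·803.82 + 0.1309·567.78 + 0.1270·560.66 + 0.2034·276.69 + 0.3239·232.36 ≈ 449.7455...
→ 449.75.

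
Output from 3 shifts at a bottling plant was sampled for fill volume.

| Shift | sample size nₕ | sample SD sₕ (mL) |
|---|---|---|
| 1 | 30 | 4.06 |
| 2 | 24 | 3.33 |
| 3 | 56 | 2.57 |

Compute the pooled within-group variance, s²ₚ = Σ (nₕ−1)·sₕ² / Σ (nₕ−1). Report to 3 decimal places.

1: (30−1)·4.06² = 29·16.4836 = 478.0244
2: (24−1)·3.33² = 23·11.0889 = 255.0447
3: (56−1)·2.57² = 55·6.6049 = 363.2695
Numerator = 1096.3386; denominator = Σ(nₕ−1) = 107.
s²ₚ = 1096.3386/107 = 10.24616... → 10.246.

10.246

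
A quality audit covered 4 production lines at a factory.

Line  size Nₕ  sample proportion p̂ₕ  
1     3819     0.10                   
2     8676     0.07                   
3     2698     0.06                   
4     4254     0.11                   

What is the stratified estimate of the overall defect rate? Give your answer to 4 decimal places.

0.0833

N = 3819 + 8676 + 2698 + 4254 = 19447.
Overall proportion = Σ (Nₕ/N)·p̂ₕ.
Σ Nₕp̂ₕ = 381.9 + 607.32 + 161.88 + 467.94 = 1619.04.
1619.04 / 19447 = 0.083254... → 0.0833.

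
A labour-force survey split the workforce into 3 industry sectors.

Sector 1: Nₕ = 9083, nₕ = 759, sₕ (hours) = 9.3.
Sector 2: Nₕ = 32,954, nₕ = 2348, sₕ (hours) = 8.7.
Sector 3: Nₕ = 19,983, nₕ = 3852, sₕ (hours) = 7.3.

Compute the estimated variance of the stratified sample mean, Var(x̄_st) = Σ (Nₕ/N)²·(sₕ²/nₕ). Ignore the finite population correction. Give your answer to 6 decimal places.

0.012981

N = 62020; Wₕ = Nₕ/N.
sector 1: (9083/62020)²·9.3²/759 = 0.002444101
sector 2: (32954/62020)²·8.7²/2348 = 0.009101085
sector 3: (19983/62020)²·7.3²/3852 = 0.001436208
Sum = 0.012981394 → 0.012981.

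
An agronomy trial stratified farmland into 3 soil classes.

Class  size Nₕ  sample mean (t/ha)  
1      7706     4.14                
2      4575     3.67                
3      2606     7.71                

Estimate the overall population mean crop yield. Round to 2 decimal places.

N = 7706 + 4575 + 2606 = 14887.
Weight each subgroup mean by Nₕ/N and sum.
Σ Nₕx̄ₕ = 7706·4.14 + 4575·3.67 + 2606·7.71 = 31902.84 + 16790.25 + 20092.26 = 68785.35.
Divide by N: 68785.35 / 14887 = 4.6205... → 4.62.

4.62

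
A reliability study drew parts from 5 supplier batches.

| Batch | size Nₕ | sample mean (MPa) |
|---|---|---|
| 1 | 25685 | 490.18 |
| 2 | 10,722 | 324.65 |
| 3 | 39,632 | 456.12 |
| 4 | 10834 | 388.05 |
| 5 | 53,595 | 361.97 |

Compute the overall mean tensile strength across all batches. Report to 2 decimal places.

N = 25685 + 10722 + 39632 + 10834 + 53595 = 140468.
The stratified mean weights each stratum mean by its population share Nₕ/N.
Σ Nₕx̄ₕ = 25685·490.18 + 10722·324.65 + 39632·456.12 + 10834·388.05 + 53595·361.97 = 12590273.3 + 3480897.3 + 18076947.84 + 4204133.7 + 19399782.15 = 57752034.29.
Divide by N: 57752034.29 / 140468 = 411.1401... → 411.14.

411.14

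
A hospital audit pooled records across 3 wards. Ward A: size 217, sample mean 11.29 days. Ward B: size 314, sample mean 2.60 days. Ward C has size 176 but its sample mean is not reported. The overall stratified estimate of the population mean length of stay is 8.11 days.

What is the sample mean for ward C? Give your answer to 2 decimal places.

14.02

Σ Nₕx̄ₕ = N·μ, so 176·x̄_C = 707·8.11 − (217·11.29 + 314·2.60).
= 5733.77 − 3266.33 = 2467.44.
x̄_C = 2467.44 / 176 = 14.0195... → 14.02.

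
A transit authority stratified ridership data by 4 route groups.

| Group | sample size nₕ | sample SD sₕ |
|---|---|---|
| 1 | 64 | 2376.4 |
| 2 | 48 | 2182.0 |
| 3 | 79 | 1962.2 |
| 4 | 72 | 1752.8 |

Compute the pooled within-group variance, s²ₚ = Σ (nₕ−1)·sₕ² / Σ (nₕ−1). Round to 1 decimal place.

1: (64−1)·2376.4² = 63·5647276.96 = 355778448.48
2: (48−1)·2182.0² = 47·4761124 = 223772828
3: (79−1)·1962.2² = 78·3850228.84 = 300317849.52
4: (72−1)·1752.8² = 71·3072307.84 = 218133856.64
Numerator = 1098002982.64; denominator = Σ(nₕ−1) = 259.
s²ₚ = 1098002982.64/259 = 4239393.755... → 4239393.8.

4239393.8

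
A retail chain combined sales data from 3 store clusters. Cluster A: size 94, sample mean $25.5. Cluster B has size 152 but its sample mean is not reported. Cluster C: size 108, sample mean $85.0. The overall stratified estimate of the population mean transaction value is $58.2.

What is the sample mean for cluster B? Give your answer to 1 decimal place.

N = 94 + 152 + 108 = 354.
Overall total = μ·N = 58.2·354 = 20602.8.
Subtract the known strata: 94·25.5 + 108·85.0 = 11577.
Remaining total for cluster B: 20602.8 − 11577 = 9025.8.
Divide by its size: 9025.8 / 152 = 59.380... → 59.4.

59.4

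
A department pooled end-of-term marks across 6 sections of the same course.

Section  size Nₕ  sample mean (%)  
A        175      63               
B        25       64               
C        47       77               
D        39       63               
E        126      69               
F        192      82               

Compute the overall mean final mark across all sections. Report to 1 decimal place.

x̄_st = (Σ Nₕx̄ₕ) / (Σ Nₕ) = (175·63 + 25·64 + 47·77 + 39·63 + 126·69 + 192·82) / 604
= 43139 / 604 = 71.422... → 71.4.

71.4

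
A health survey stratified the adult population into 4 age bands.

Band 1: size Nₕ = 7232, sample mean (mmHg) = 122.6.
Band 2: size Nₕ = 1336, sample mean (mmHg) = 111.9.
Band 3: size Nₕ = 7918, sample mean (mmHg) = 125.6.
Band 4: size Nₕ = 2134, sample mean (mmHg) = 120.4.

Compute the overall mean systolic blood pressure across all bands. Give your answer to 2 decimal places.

122.86

x̄_st = (Σ Nₕx̄ₕ) / (Σ Nₕ) = (7232·122.6 + 1336·111.9 + 7918·125.6 + 2134·120.4) / 18620
= 2287576 / 18620 = 122.8559... → 122.86.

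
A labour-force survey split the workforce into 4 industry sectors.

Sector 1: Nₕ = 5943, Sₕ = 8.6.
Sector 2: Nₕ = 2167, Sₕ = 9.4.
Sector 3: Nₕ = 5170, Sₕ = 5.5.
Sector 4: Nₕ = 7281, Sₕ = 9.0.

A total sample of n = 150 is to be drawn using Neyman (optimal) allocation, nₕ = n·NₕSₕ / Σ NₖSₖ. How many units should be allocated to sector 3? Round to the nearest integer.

1: NₕSₕ = 5943·8.6 = 51109.8
2: NₕSₕ = 2167·9.4 = 20369.8
3: NₕSₕ = 5170·5.5 = 28435
4: NₕSₕ = 7281·9.0 = 65529
Σ NₕSₕ = 165443.6.
n_3 = 150·28435/165443.6 = 25.781... → 26.

26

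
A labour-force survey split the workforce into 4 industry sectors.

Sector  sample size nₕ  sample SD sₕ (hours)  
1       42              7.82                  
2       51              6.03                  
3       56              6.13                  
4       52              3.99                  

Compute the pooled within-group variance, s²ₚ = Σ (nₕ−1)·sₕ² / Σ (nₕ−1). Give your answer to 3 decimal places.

36.568

Degrees of freedom: 41 + 50 + 55 + 51 = 197.
Σ(nₕ−1)sₕ² = 41·61.1524 + 50·36.3609 + 55·37.5769 + 51·15.9201 = 7203.948.
s²ₚ = 7203.948 / 197 = 36.56826... → 36.568.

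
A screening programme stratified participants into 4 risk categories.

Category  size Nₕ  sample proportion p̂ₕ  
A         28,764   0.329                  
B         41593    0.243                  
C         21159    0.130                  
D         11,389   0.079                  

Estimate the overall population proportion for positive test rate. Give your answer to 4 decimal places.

N = 28764 + 41593 + 21159 + 11389 = 102905.
Overall proportion = Σ (Nₕ/N)·p̂ₕ.
Σ Nₕp̂ₕ = 9463.356 + 10107.099 + 2750.67 + 899.731 = 23220.856.
23220.856 / 102905 = 0.225653... → 0.2257.

0.2257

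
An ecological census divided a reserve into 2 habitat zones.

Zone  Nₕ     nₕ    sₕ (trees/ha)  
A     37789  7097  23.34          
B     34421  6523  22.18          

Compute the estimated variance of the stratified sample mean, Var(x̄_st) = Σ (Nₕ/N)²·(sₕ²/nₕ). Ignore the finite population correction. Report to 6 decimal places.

0.038158

N = 72210; Wₕ = Nₕ/N.
zone A: (37789/72210)²·23.34²/7097 = 0.021021466
zone B: (34421/72210)²·22.18²/6523 = 0.017136731
Sum = 0.038158197 → 0.038158.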